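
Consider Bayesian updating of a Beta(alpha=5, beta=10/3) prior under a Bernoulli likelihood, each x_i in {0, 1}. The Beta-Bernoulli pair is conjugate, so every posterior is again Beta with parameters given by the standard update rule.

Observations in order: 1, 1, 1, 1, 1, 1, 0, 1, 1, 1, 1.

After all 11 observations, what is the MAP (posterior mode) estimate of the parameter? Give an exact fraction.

obs 1: x=1 → posterior Beta(6, 10/3)
obs 2: x=1 → posterior Beta(7, 10/3)
obs 3: x=1 → posterior Beta(8, 10/3)
obs 4: x=1 → posterior Beta(9, 10/3)
obs 5: x=1 → posterior Beta(10, 10/3)
obs 6: x=1 → posterior Beta(11, 10/3)
obs 7: x=0 → posterior Beta(11, 13/3)
obs 8: x=1 → posterior Beta(12, 13/3)
obs 9: x=1 → posterior Beta(13, 13/3)
obs 10: x=1 → posterior Beta(14, 13/3)
obs 11: x=1 → posterior Beta(15, 13/3)

21/26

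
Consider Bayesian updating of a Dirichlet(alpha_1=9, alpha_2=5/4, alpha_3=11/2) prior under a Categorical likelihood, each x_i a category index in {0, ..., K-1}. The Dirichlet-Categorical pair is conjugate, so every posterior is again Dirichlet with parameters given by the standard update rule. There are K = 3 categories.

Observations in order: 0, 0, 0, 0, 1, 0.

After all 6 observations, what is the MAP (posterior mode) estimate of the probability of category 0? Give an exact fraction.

52/75

obs 1: x=0 → posterior Dirichlet(10, 5/4, 11/2)
obs 2: x=0 → posterior Dirichlet(11, 5/4, 11/2)
obs 3: x=0 → posterior Dirichlet(12, 5/4, 11/2)
obs 4: x=0 → posterior Dirichlet(13, 5/4, 11/2)
obs 5: x=1 → posterior Dirichlet(13, 9/4, 11/2)
obs 6: x=0 → posterior Dirichlet(14, 9/4, 11/2)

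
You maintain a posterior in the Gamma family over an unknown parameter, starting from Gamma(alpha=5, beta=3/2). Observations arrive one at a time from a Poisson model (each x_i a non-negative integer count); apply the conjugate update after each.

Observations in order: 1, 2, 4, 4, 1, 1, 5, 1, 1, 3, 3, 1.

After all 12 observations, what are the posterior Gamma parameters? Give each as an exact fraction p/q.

obs 1: x=1 → posterior Gamma(6, 5/2)
obs 2: x=2 → posterior Gamma(8, 7/2)
obs 3: x=4 → posterior Gamma(12, 9/2)
obs 4: x=4 → posterior Gamma(16, 11/2)
obs 5: x=1 → posterior Gamma(17, 13/2)
obs 6: x=1 → posterior Gamma(18, 15/2)
obs 7: x=5 → posterior Gamma(23, 17/2)
obs 8: x=1 → posterior Gamma(24, 19/2)
obs 9: x=1 → posterior Gamma(25, 21/2)
obs 10: x=3 → posterior Gamma(28, 23/2)
obs 11: x=3 → posterior Gamma(31, 25/2)
obs 12: x=1 → posterior Gamma(32, 27/2)

alpha=32, beta=27/2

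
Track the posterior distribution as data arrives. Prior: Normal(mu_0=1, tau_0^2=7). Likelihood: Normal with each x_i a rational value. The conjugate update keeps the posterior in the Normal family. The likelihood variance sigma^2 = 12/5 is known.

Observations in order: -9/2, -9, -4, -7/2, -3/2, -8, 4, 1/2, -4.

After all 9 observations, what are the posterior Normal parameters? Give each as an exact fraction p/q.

obs 1: x=-9/2 → posterior Normal(-291/94, 84/47)
obs 2: x=-9 → posterior Normal(-921/164, 42/41)
obs 3: x=-4 → posterior Normal(-1201/234, 28/39)
obs 4: x=-7/2 → posterior Normal(-723/152, 21/38)
obs 5: x=-3/2 → posterior Normal(-141/34, 84/187)
obs 6: x=-8 → posterior Normal(-2111/444, 14/37)
obs 7: x=4 → posterior Normal(-1831/514, 84/257)
obs 8: x=1/2 → posterior Normal(-449/146, 21/73)
obs 9: x=-4 → posterior Normal(-346/109, 28/109)

mu_0=-346/109, tau_0^2=28/109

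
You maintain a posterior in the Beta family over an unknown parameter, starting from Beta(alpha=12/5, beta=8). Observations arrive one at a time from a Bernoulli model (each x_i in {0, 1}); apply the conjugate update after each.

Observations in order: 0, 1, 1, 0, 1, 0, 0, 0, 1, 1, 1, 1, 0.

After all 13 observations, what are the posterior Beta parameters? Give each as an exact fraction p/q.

alpha=47/5, beta=14

obs 1: x=0 → posterior Beta(12/5, 9)
obs 2: x=1 → posterior Beta(17/5, 9)
obs 3: x=1 → posterior Beta(22/5, 9)
obs 4: x=0 → posterior Beta(22/5, 10)
obs 5: x=1 → posterior Beta(27/5, 10)
obs 6: x=0 → posterior Beta(27/5, 11)
obs 7: x=0 → posterior Beta(27/5, 12)
obs 8: x=0 → posterior Beta(27/5, 13)
obs 9: x=1 → posterior Beta(32/5, 13)
obs 10: x=1 → posterior Beta(37/5, 13)
obs 11: x=1 → posterior Beta(42/5, 13)
obs 12: x=1 → posterior Beta(47/5, 13)
obs 13: x=0 → posterior Beta(47/5, 14)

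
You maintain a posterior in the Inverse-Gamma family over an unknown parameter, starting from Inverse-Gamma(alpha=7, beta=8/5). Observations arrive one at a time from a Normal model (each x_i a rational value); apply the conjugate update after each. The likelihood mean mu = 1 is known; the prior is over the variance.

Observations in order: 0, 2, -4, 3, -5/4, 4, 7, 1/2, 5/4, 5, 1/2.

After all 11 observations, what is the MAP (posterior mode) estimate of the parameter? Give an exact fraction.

obs 1: x=0 → posterior Inverse-Gamma(15/2, 21/10)
obs 2: x=2 → posterior Inverse-Gamma(8, 13/5)
obs 3: x=-4 → posterior Inverse-Gamma(17/2, 151/10)
obs 4: x=3 → posterior Inverse-Gamma(9, 171/10)
obs 5: x=-5/4 → posterior Inverse-Gamma(19/2, 3141/160)
obs 6: x=4 → posterior Inverse-Gamma(10, 3861/160)
obs 7: x=7 → posterior Inverse-Gamma(21/2, 6741/160)
obs 8: x=1/2 → posterior Inverse-Gamma(11, 6761/160)
obs 9: x=5/4 → posterior Inverse-Gamma(23/2, 3383/80)
obs 10: x=5 → posterior Inverse-Gamma(12, 4023/80)
obs 11: x=1/2 → posterior Inverse-Gamma(25/2, 4033/80)

4033/1080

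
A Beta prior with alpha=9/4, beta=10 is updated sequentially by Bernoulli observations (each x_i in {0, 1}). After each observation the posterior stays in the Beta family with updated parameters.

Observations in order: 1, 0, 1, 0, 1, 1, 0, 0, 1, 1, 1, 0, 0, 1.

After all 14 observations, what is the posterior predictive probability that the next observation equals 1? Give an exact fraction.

obs 1: x=1 → posterior Beta(13/4, 10)
obs 2: x=0 → posterior Beta(13/4, 11)
obs 3: x=1 → posterior Beta(17/4, 11)
obs 4: x=0 → posterior Beta(17/4, 12)
obs 5: x=1 → posterior Beta(21/4, 12)
obs 6: x=1 → posterior Beta(25/4, 12)
obs 7: x=0 → posterior Beta(25/4, 13)
obs 8: x=0 → posterior Beta(25/4, 14)
obs 9: x=1 → posterior Beta(29/4, 14)
obs 10: x=1 → posterior Beta(33/4, 14)
obs 11: x=1 → posterior Beta(37/4, 14)
obs 12: x=0 → posterior Beta(37/4, 15)
obs 13: x=0 → posterior Beta(37/4, 16)
obs 14: x=1 → posterior Beta(41/4, 16)

41/105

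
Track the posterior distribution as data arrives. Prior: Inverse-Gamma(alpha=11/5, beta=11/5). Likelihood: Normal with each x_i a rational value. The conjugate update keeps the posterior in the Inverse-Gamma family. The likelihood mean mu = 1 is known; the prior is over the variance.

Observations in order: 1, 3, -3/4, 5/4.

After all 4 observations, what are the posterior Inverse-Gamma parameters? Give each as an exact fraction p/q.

obs 1: x=1 → posterior Inverse-Gamma(27/10, 11/5)
obs 2: x=3 → posterior Inverse-Gamma(16/5, 21/5)
obs 3: x=-3/4 → posterior Inverse-Gamma(37/10, 917/160)
obs 4: x=5/4 → posterior Inverse-Gamma(21/5, 461/80)

alpha=21/5, beta=461/80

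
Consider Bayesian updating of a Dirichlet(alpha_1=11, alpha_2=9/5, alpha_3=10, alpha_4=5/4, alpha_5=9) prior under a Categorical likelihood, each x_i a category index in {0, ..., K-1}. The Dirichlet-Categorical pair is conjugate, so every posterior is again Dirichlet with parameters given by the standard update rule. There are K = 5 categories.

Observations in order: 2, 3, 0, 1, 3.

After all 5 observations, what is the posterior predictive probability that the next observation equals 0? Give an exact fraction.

240/761

obs 1: x=2 → posterior Dirichlet(11, 9/5, 11, 5/4, 9)
obs 2: x=3 → posterior Dirichlet(11, 9/5, 11, 9/4, 9)
obs 3: x=0 → posterior Dirichlet(12, 9/5, 11, 9/4, 9)
obs 4: x=1 → posterior Dirichlet(12, 14/5, 11, 9/4, 9)
obs 5: x=3 → posterior Dirichlet(12, 14/5, 11, 13/4, 9)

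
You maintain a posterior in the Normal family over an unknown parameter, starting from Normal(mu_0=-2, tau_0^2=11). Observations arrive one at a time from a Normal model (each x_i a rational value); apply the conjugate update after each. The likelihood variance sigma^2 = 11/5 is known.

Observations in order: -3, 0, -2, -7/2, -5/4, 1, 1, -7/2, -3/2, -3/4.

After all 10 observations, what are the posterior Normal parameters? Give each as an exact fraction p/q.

obs 1: x=-3 → posterior Normal(-17/6, 11/6)
obs 2: x=0 → posterior Normal(-17/11, 1)
obs 3: x=-2 → posterior Normal(-27/16, 11/16)
obs 4: x=-7/2 → posterior Normal(-89/42, 11/21)
obs 5: x=-5/4 → posterior Normal(-203/104, 11/26)
obs 6: x=1 → posterior Normal(-183/124, 11/31)
obs 7: x=1 → posterior Normal(-163/144, 11/36)
obs 8: x=-7/2 → posterior Normal(-233/164, 11/41)
obs 9: x=-3/2 → posterior Normal(-263/184, 11/46)
obs 10: x=-3/4 → posterior Normal(-139/102, 11/51)

mu_0=-139/102, tau_0^2=11/51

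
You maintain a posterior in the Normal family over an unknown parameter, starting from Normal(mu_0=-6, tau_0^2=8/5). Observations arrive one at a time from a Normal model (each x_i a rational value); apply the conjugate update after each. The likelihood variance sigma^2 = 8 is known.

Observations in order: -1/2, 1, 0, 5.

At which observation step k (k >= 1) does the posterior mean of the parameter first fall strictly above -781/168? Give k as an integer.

k = 2

obs 1: x=-1/2 → posterior Normal(-61/12, 4/3)
obs 2: x=1 → posterior Normal(-59/14, 8/7)
obs 3: x=0 → posterior Normal(-59/16, 1)
obs 4: x=5 → posterior Normal(-49/18, 8/9)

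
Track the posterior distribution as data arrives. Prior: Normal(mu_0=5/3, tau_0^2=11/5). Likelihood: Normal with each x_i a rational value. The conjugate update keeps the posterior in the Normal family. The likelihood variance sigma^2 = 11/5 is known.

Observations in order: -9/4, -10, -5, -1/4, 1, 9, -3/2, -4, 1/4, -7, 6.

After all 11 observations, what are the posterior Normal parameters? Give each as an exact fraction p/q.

mu_0=-145/144, tau_0^2=11/60

obs 1: x=-9/4 → posterior Normal(-7/24, 11/10)
obs 2: x=-10 → posterior Normal(-127/36, 11/15)
obs 3: x=-5 → posterior Normal(-187/48, 11/20)
obs 4: x=-1/4 → posterior Normal(-19/6, 11/25)
obs 5: x=1 → posterior Normal(-89/36, 11/30)
obs 6: x=9 → posterior Normal(-5/6, 11/35)
obs 7: x=-3/2 → posterior Normal(-11/12, 11/40)
obs 8: x=-4 → posterior Normal(-34/27, 11/45)
obs 9: x=1/4 → posterior Normal(-133/120, 11/50)
obs 10: x=-7 → posterior Normal(-217/132, 1/5)
obs 11: x=6 → posterior Normal(-145/144, 11/60)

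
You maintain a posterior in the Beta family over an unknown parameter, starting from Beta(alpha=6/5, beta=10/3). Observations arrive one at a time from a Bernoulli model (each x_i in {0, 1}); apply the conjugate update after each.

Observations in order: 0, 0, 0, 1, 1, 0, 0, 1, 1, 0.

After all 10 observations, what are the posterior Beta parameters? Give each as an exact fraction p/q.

obs 1: x=0 → posterior Beta(6/5, 13/3)
obs 2: x=0 → posterior Beta(6/5, 16/3)
obs 3: x=0 → posterior Beta(6/5, 19/3)
obs 4: x=1 → posterior Beta(11/5, 19/3)
obs 5: x=1 → posterior Beta(16/5, 19/3)
obs 6: x=0 → posterior Beta(16/5, 22/3)
obs 7: x=0 → posterior Beta(16/5, 25/3)
obs 8: x=1 → posterior Beta(21/5, 25/3)
obs 9: x=1 → posterior Beta(26/5, 25/3)
obs 10: x=0 → posterior Beta(26/5, 28/3)

alpha=26/5, beta=28/3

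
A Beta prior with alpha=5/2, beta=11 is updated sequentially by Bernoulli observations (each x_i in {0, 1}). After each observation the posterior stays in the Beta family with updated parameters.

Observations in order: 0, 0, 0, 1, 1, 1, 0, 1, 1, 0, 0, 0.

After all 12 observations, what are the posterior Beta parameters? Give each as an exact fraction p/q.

alpha=15/2, beta=18

obs 1: x=0 → posterior Beta(5/2, 12)
obs 2: x=0 → posterior Beta(5/2, 13)
obs 3: x=0 → posterior Beta(5/2, 14)
obs 4: x=1 → posterior Beta(7/2, 14)
obs 5: x=1 → posterior Beta(9/2, 14)
obs 6: x=1 → posterior Beta(11/2, 14)
obs 7: x=0 → posterior Beta(11/2, 15)
obs 8: x=1 → posterior Beta(13/2, 15)
obs 9: x=1 → posterior Beta(15/2, 15)
obs 10: x=0 → posterior Beta(15/2, 16)
obs 11: x=0 → posterior Beta(15/2, 17)
obs 12: x=0 → posterior Beta(15/2, 18)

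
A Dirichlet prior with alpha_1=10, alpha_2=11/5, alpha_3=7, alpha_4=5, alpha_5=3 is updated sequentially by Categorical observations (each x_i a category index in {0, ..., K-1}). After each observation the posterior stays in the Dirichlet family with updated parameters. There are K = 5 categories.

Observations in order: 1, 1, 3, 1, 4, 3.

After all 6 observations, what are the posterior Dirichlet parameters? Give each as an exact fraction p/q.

alpha_1=10, alpha_2=26/5, alpha_3=7, alpha_4=7, alpha_5=4

obs 1: x=1 → posterior Dirichlet(10, 16/5, 7, 5, 3)
obs 2: x=1 → posterior Dirichlet(10, 21/5, 7, 5, 3)
obs 3: x=3 → posterior Dirichlet(10, 21/5, 7, 6, 3)
obs 4: x=1 → posterior Dirichlet(10, 26/5, 7, 6, 3)
obs 5: x=4 → posterior Dirichlet(10, 26/5, 7, 6, 4)
obs 6: x=3 → posterior Dirichlet(10, 26/5, 7, 7, 4)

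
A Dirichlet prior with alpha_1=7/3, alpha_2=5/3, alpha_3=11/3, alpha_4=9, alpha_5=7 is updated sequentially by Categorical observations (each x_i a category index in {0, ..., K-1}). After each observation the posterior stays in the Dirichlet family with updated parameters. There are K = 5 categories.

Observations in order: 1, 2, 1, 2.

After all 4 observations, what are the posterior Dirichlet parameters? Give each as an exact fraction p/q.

alpha_1=7/3, alpha_2=11/3, alpha_3=17/3, alpha_4=9, alpha_5=7

obs 1: x=1 → posterior Dirichlet(7/3, 8/3, 11/3, 9, 7)
obs 2: x=2 → posterior Dirichlet(7/3, 8/3, 14/3, 9, 7)
obs 3: x=1 → posterior Dirichlet(7/3, 11/3, 14/3, 9, 7)
obs 4: x=2 → posterior Dirichlet(7/3, 11/3, 17/3, 9, 7)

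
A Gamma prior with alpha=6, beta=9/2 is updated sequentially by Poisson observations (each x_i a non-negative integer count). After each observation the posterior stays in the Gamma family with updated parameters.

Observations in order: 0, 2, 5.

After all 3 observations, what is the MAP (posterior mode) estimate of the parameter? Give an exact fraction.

8/5

obs 1: x=0 → posterior Gamma(6, 11/2)
obs 2: x=2 → posterior Gamma(8, 13/2)
obs 3: x=5 → posterior Gamma(13, 15/2)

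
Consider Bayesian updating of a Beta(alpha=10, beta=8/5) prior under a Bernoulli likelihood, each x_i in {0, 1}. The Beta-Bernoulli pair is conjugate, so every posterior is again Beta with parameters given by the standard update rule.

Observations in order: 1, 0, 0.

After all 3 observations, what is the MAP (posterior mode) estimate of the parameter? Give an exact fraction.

obs 1: x=1 → posterior Beta(11, 8/5)
obs 2: x=0 → posterior Beta(11, 13/5)
obs 3: x=0 → posterior Beta(11, 18/5)

50/63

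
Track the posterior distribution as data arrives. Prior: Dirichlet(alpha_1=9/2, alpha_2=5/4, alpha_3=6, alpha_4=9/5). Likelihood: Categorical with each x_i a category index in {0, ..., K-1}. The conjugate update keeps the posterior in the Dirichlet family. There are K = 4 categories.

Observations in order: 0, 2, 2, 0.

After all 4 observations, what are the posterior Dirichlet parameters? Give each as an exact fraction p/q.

alpha_1=13/2, alpha_2=5/4, alpha_3=8, alpha_4=9/5

obs 1: x=0 → posterior Dirichlet(11/2, 5/4, 6, 9/5)
obs 2: x=2 → posterior Dirichlet(11/2, 5/4, 7, 9/5)
obs 3: x=2 → posterior Dirichlet(11/2, 5/4, 8, 9/5)
obs 4: x=0 → posterior Dirichlet(13/2, 5/4, 8, 9/5)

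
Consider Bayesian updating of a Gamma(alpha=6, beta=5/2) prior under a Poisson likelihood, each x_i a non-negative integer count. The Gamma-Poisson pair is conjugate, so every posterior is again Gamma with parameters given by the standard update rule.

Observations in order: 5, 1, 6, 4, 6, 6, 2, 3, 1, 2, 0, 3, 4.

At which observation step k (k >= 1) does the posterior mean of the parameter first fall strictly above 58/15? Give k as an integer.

obs 1: x=5 → posterior Gamma(11, 7/2)
obs 2: x=1 → posterior Gamma(12, 9/2)
obs 3: x=6 → posterior Gamma(18, 11/2)
obs 4: x=4 → posterior Gamma(22, 13/2)
obs 5: x=6 → posterior Gamma(28, 15/2)
obs 6: x=6 → posterior Gamma(34, 17/2)
obs 7: x=2 → posterior Gamma(36, 19/2)
obs 8: x=3 → posterior Gamma(39, 21/2)
obs 9: x=1 → posterior Gamma(40, 23/2)
obs 10: x=2 → posterior Gamma(42, 25/2)
obs 11: x=0 → posterior Gamma(42, 27/2)
obs 12: x=3 → posterior Gamma(45, 29/2)
obs 13: x=4 → posterior Gamma(49, 31/2)

k = 6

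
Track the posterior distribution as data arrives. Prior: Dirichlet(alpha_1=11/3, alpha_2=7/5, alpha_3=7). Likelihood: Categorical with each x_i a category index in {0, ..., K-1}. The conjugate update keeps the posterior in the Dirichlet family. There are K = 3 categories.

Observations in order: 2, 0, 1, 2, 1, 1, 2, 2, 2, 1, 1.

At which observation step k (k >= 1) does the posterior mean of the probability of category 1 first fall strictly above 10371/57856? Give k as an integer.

k = 5

obs 1: x=2 → posterior Dirichlet(11/3, 7/5, 8)
obs 2: x=0 → posterior Dirichlet(14/3, 7/5, 8)
obs 3: x=1 → posterior Dirichlet(14/3, 12/5, 8)
obs 4: x=2 → posterior Dirichlet(14/3, 12/5, 9)
obs 5: x=1 → posterior Dirichlet(14/3, 17/5, 9)
obs 6: x=1 → posterior Dirichlet(14/3, 22/5, 9)
obs 7: x=2 → posterior Dirichlet(14/3, 22/5, 10)
obs 8: x=2 → posterior Dirichlet(14/3, 22/5, 11)
obs 9: x=2 → posterior Dirichlet(14/3, 22/5, 12)
obs 10: x=1 → posterior Dirichlet(14/3, 27/5, 12)
obs 11: x=1 → posterior Dirichlet(14/3, 32/5, 12)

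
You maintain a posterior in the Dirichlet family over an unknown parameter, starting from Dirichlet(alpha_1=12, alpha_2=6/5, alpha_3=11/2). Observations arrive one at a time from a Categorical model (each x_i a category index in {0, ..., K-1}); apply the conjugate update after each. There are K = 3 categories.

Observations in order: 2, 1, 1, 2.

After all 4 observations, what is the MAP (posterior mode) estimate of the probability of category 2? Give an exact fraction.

obs 1: x=2 → posterior Dirichlet(12, 6/5, 13/2)
obs 2: x=1 → posterior Dirichlet(12, 11/5, 13/2)
obs 3: x=1 → posterior Dirichlet(12, 16/5, 13/2)
obs 4: x=2 → posterior Dirichlet(12, 16/5, 15/2)

65/197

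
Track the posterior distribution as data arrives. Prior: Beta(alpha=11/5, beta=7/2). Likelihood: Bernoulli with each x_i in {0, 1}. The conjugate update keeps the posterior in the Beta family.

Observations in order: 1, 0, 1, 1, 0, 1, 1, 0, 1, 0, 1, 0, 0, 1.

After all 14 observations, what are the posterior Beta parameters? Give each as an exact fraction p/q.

alpha=51/5, beta=19/2

obs 1: x=1 → posterior Beta(16/5, 7/2)
obs 2: x=0 → posterior Beta(16/5, 9/2)
obs 3: x=1 → posterior Beta(21/5, 9/2)
obs 4: x=1 → posterior Beta(26/5, 9/2)
obs 5: x=0 → posterior Beta(26/5, 11/2)
obs 6: x=1 → posterior Beta(31/5, 11/2)
obs 7: x=1 → posterior Beta(36/5, 11/2)
obs 8: x=0 → posterior Beta(36/5, 13/2)
obs 9: x=1 → posterior Beta(41/5, 13/2)
obs 10: x=0 → posterior Beta(41/5, 15/2)
obs 11: x=1 → posterior Beta(46/5, 15/2)
obs 12: x=0 → posterior Beta(46/5, 17/2)
obs 13: x=0 → posterior Beta(46/5, 19/2)
obs 14: x=1 → posterior Beta(51/5, 19/2)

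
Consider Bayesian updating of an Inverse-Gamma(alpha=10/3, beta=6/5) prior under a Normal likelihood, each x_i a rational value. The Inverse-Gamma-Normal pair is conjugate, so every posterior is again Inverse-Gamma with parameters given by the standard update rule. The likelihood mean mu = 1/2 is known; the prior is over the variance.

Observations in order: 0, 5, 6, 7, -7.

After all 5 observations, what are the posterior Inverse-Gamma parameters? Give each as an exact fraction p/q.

obs 1: x=0 → posterior Inverse-Gamma(23/6, 53/40)
obs 2: x=5 → posterior Inverse-Gamma(13/3, 229/20)
obs 3: x=6 → posterior Inverse-Gamma(29/6, 1063/40)
obs 4: x=7 → posterior Inverse-Gamma(16/3, 477/10)
obs 5: x=-7 → posterior Inverse-Gamma(35/6, 3033/40)

alpha=35/6, beta=3033/40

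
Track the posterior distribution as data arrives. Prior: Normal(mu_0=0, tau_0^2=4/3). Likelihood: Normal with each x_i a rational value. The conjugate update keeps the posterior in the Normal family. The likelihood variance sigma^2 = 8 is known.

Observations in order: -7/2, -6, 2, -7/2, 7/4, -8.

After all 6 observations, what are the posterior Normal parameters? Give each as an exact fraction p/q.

obs 1: x=-7/2 → posterior Normal(-1/2, 8/7)
obs 2: x=-6 → posterior Normal(-19/16, 1)
obs 3: x=2 → posterior Normal(-5/6, 8/9)
obs 4: x=-7/2 → posterior Normal(-11/10, 4/5)
obs 5: x=7/4 → posterior Normal(-37/44, 8/11)
obs 6: x=-8 → posterior Normal(-23/16, 2/3)

mu_0=-23/16, tau_0^2=2/3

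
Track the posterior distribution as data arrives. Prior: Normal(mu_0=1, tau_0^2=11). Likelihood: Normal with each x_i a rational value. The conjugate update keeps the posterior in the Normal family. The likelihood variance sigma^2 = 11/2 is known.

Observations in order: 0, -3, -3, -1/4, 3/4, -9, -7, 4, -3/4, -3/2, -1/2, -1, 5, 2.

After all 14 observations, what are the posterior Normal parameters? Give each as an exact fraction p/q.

obs 1: x=0 → posterior Normal(1/3, 11/3)
obs 2: x=-3 → posterior Normal(-1, 11/5)
obs 3: x=-3 → posterior Normal(-11/7, 11/7)
obs 4: x=-1/4 → posterior Normal(-23/18, 11/9)
obs 5: x=3/4 → posterior Normal(-10/11, 1)
obs 6: x=-9 → posterior Normal(-28/13, 11/13)
obs 7: x=-7 → posterior Normal(-14/5, 11/15)
obs 8: x=4 → posterior Normal(-2, 11/17)
obs 9: x=-3/4 → posterior Normal(-71/38, 11/19)
obs 10: x=-3/2 → posterior Normal(-11/6, 11/21)
obs 11: x=-1/2 → posterior Normal(-79/46, 11/23)
obs 12: x=-1 → posterior Normal(-83/50, 11/25)
obs 13: x=5 → posterior Normal(-7/6, 11/27)
obs 14: x=2 → posterior Normal(-55/58, 11/29)

mu_0=-55/58, tau_0^2=11/29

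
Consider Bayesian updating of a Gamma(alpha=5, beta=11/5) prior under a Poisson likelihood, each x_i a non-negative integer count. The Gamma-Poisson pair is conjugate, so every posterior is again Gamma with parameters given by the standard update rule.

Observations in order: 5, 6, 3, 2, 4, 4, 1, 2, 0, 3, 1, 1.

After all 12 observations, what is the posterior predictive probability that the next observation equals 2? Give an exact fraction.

290202156484751055328147085435328974626173056388312160800343152271541675/1182977536738432563001946710205124153505010190394298052499015338142203904

obs 1: x=5 → posterior Gamma(10, 16/5)
obs 2: x=6 → posterior Gamma(16, 21/5)
obs 3: x=3 → posterior Gamma(19, 26/5)
obs 4: x=2 → posterior Gamma(21, 31/5)
obs 5: x=4 → posterior Gamma(25, 36/5)
obs 6: x=4 → posterior Gamma(29, 41/5)
obs 7: x=1 → posterior Gamma(30, 46/5)
obs 8: x=2 → posterior Gamma(32, 51/5)
obs 9: x=0 → posterior Gamma(32, 56/5)
obs 10: x=3 → posterior Gamma(35, 61/5)
obs 11: x=1 → posterior Gamma(36, 66/5)
obs 12: x=1 → posterior Gamma(37, 71/5)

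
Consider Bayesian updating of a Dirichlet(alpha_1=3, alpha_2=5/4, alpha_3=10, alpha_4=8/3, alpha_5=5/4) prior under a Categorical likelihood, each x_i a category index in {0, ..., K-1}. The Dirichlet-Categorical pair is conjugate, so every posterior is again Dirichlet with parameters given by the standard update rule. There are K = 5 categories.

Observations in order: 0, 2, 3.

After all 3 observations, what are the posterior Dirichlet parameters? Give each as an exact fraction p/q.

alpha_1=4, alpha_2=5/4, alpha_3=11, alpha_4=11/3, alpha_5=5/4

obs 1: x=0 → posterior Dirichlet(4, 5/4, 10, 8/3, 5/4)
obs 2: x=2 → posterior Dirichlet(4, 5/4, 11, 8/3, 5/4)
obs 3: x=3 → posterior Dirichlet(4, 5/4, 11, 11/3, 5/4)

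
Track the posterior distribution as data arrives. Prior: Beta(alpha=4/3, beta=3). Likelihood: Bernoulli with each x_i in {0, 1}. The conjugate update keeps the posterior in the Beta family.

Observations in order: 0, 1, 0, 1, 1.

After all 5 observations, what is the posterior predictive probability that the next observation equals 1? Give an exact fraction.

obs 1: x=0 → posterior Beta(4/3, 4)
obs 2: x=1 → posterior Beta(7/3, 4)
obs 3: x=0 → posterior Beta(7/3, 5)
obs 4: x=1 → posterior Beta(10/3, 5)
obs 5: x=1 → posterior Beta(13/3, 5)

13/28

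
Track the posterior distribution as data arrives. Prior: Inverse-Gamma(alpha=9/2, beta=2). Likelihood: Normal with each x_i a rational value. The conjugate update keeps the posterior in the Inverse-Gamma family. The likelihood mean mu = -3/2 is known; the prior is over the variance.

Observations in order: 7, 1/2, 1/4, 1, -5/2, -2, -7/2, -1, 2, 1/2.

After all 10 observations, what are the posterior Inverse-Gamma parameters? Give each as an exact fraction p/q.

alpha=19/2, beta=1781/32

obs 1: x=7 → posterior Inverse-Gamma(5, 305/8)
obs 2: x=1/2 → posterior Inverse-Gamma(11/2, 321/8)
obs 3: x=1/4 → posterior Inverse-Gamma(6, 1333/32)
obs 4: x=1 → posterior Inverse-Gamma(13/2, 1433/32)
obs 5: x=-5/2 → posterior Inverse-Gamma(7, 1449/32)
obs 6: x=-2 → posterior Inverse-Gamma(15/2, 1453/32)
obs 7: x=-7/2 → posterior Inverse-Gamma(8, 1517/32)
obs 8: x=-1 → posterior Inverse-Gamma(17/2, 1521/32)
obs 9: x=2 → posterior Inverse-Gamma(9, 1717/32)
obs 10: x=1/2 → posterior Inverse-Gamma(19/2, 1781/32)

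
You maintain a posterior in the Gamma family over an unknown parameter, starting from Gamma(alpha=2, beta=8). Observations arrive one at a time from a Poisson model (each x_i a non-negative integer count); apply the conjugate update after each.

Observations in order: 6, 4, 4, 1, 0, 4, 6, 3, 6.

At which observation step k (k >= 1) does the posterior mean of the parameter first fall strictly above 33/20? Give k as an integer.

obs 1: x=6 → posterior Gamma(8, 9)
obs 2: x=4 → posterior Gamma(12, 10)
obs 3: x=4 → posterior Gamma(16, 11)
obs 4: x=1 → posterior Gamma(17, 12)
obs 5: x=0 → posterior Gamma(17, 13)
obs 6: x=4 → posterior Gamma(21, 14)
obs 7: x=6 → posterior Gamma(27, 15)
obs 8: x=3 → posterior Gamma(30, 16)
obs 9: x=6 → posterior Gamma(36, 17)

k = 7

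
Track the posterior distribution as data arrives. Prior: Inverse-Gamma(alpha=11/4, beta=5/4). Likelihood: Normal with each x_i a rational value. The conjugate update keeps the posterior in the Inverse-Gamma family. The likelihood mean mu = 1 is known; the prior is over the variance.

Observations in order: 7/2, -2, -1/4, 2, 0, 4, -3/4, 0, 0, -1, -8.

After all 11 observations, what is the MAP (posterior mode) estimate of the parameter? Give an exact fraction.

obs 1: x=7/2 → posterior Inverse-Gamma(13/4, 35/8)
obs 2: x=-2 → posterior Inverse-Gamma(15/4, 71/8)
obs 3: x=-1/4 → posterior Inverse-Gamma(17/4, 309/32)
obs 4: x=2 → posterior Inverse-Gamma(19/4, 325/32)
obs 5: x=0 → posterior Inverse-Gamma(21/4, 341/32)
obs 6: x=4 → posterior Inverse-Gamma(23/4, 485/32)
obs 7: x=-3/4 → posterior Inverse-Gamma(25/4, 267/16)
obs 8: x=0 → posterior Inverse-Gamma(27/4, 275/16)
obs 9: x=0 → posterior Inverse-Gamma(29/4, 283/16)
obs 10: x=-1 → posterior Inverse-Gamma(31/4, 315/16)
obs 11: x=-8 → posterior Inverse-Gamma(33/4, 963/16)

963/148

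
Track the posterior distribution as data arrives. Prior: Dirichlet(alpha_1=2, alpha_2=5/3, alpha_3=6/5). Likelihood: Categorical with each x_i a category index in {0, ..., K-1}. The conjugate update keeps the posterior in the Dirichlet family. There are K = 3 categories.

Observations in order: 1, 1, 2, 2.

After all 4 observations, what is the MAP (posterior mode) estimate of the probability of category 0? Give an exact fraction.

15/88

obs 1: x=1 → posterior Dirichlet(2, 8/3, 6/5)
obs 2: x=1 → posterior Dirichlet(2, 11/3, 6/5)
obs 3: x=2 → posterior Dirichlet(2, 11/3, 11/5)
obs 4: x=2 → posterior Dirichlet(2, 11/3, 16/5)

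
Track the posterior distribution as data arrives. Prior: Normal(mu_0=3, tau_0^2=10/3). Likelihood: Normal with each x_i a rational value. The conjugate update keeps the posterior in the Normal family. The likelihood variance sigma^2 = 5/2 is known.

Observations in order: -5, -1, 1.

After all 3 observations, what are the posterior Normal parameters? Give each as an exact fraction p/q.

obs 1: x=-5 → posterior Normal(-11/7, 10/7)
obs 2: x=-1 → posterior Normal(-15/11, 10/11)
obs 3: x=1 → posterior Normal(-11/15, 2/3)

mu_0=-11/15, tau_0^2=2/3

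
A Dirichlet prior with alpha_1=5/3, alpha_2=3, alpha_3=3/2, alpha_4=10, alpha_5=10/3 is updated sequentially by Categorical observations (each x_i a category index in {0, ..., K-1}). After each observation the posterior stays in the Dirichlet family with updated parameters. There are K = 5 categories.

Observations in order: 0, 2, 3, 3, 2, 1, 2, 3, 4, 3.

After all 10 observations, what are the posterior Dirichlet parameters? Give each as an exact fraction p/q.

alpha_1=8/3, alpha_2=4, alpha_3=9/2, alpha_4=14, alpha_5=13/3

obs 1: x=0 → posterior Dirichlet(8/3, 3, 3/2, 10, 10/3)
obs 2: x=2 → posterior Dirichlet(8/3, 3, 5/2, 10, 10/3)
obs 3: x=3 → posterior Dirichlet(8/3, 3, 5/2, 11, 10/3)
obs 4: x=3 → posterior Dirichlet(8/3, 3, 5/2, 12, 10/3)
obs 5: x=2 → posterior Dirichlet(8/3, 3, 7/2, 12, 10/3)
obs 6: x=1 → posterior Dirichlet(8/3, 4, 7/2, 12, 10/3)
obs 7: x=2 → posterior Dirichlet(8/3, 4, 9/2, 12, 10/3)
obs 8: x=3 → posterior Dirichlet(8/3, 4, 9/2, 13, 10/3)
obs 9: x=4 → posterior Dirichlet(8/3, 4, 9/2, 13, 13/3)
obs 10: x=3 → posterior Dirichlet(8/3, 4, 9/2, 14, 13/3)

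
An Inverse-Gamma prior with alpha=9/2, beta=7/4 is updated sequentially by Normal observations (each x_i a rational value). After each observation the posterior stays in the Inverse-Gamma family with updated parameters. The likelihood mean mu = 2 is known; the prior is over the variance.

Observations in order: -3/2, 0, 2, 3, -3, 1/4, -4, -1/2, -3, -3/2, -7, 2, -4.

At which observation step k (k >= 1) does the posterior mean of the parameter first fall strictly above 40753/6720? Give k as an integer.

k = 8

obs 1: x=-3/2 → posterior Inverse-Gamma(5, 63/8)
obs 2: x=0 → posterior Inverse-Gamma(11/2, 79/8)
obs 3: x=2 → posterior Inverse-Gamma(6, 79/8)
obs 4: x=3 → posterior Inverse-Gamma(13/2, 83/8)
obs 5: x=-3 → posterior Inverse-Gamma(7, 183/8)
obs 6: x=1/4 → posterior Inverse-Gamma(15/2, 781/32)
obs 7: x=-4 → posterior Inverse-Gamma(8, 1357/32)
obs 8: x=-1/2 → posterior Inverse-Gamma(17/2, 1457/32)
obs 9: x=-3 → posterior Inverse-Gamma(9, 1857/32)
obs 10: x=-3/2 → posterior Inverse-Gamma(19/2, 2053/32)
obs 11: x=-7 → posterior Inverse-Gamma(10, 3349/32)
obs 12: x=2 → posterior Inverse-Gamma(21/2, 3349/32)
obs 13: x=-4 → posterior Inverse-Gamma(11, 3925/32)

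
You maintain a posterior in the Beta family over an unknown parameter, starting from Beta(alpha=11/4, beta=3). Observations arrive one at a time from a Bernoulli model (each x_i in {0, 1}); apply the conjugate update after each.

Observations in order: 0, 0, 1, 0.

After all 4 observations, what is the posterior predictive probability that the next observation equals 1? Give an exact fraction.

5/13

obs 1: x=0 → posterior Beta(11/4, 4)
obs 2: x=0 → posterior Beta(11/4, 5)
obs 3: x=1 → posterior Beta(15/4, 5)
obs 4: x=0 → posterior Beta(15/4, 6)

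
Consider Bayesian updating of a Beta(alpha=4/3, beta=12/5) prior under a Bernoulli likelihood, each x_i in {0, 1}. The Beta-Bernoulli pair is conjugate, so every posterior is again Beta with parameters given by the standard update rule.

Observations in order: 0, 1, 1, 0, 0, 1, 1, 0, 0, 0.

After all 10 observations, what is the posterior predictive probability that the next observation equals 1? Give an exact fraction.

obs 1: x=0 → posterior Beta(4/3, 17/5)
obs 2: x=1 → posterior Beta(7/3, 17/5)
obs 3: x=1 → posterior Beta(10/3, 17/5)
obs 4: x=0 → posterior Beta(10/3, 22/5)
obs 5: x=0 → posterior Beta(10/3, 27/5)
obs 6: x=1 → posterior Beta(13/3, 27/5)
obs 7: x=1 → posterior Beta(16/3, 27/5)
obs 8: x=0 → posterior Beta(16/3, 32/5)
obs 9: x=0 → posterior Beta(16/3, 37/5)
obs 10: x=0 → posterior Beta(16/3, 42/5)

40/103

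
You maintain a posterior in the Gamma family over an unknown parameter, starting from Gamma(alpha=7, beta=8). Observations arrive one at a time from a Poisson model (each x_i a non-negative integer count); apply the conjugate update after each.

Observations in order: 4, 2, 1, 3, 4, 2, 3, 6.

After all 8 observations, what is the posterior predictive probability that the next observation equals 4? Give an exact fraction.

obs 1: x=4 → posterior Gamma(11, 9)
obs 2: x=2 → posterior Gamma(13, 10)
obs 3: x=1 → posterior Gamma(14, 11)
obs 4: x=3 → posterior Gamma(17, 12)
obs 5: x=4 → posterior Gamma(21, 13)
obs 6: x=2 → posterior Gamma(23, 14)
obs 7: x=3 → posterior Gamma(26, 15)
obs 8: x=6 → posterior Gamma(32, 16)

1048069690116490467467193790889846091284480/11633549665058175578832094238737833478284593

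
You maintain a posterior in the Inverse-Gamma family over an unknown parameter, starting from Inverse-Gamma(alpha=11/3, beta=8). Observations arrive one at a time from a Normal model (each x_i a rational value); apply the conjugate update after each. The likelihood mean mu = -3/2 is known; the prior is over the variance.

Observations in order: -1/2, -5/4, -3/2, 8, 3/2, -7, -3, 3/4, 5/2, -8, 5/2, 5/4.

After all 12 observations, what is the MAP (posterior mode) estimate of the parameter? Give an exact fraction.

11313/1024

obs 1: x=-1/2 → posterior Inverse-Gamma(25/6, 17/2)
obs 2: x=-5/4 → posterior Inverse-Gamma(14/3, 273/32)
obs 3: x=-3/2 → posterior Inverse-Gamma(31/6, 273/32)
obs 4: x=8 → posterior Inverse-Gamma(17/3, 1717/32)
obs 5: x=3/2 → posterior Inverse-Gamma(37/6, 1861/32)
obs 6: x=-7 → posterior Inverse-Gamma(20/3, 2345/32)
obs 7: x=-3 → posterior Inverse-Gamma(43/6, 2381/32)
obs 8: x=3/4 → posterior Inverse-Gamma(23/3, 1231/16)
obs 9: x=5/2 → posterior Inverse-Gamma(49/6, 1359/16)
obs 10: x=-8 → posterior Inverse-Gamma(26/3, 1697/16)
obs 11: x=5/2 → posterior Inverse-Gamma(55/6, 1825/16)
obs 12: x=5/4 → posterior Inverse-Gamma(29/3, 3771/32)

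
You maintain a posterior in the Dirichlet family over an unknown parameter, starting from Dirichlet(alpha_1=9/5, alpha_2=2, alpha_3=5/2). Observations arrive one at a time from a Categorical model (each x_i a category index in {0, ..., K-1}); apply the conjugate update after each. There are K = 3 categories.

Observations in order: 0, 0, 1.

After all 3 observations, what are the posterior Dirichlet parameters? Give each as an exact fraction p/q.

obs 1: x=0 → posterior Dirichlet(14/5, 2, 5/2)
obs 2: x=0 → posterior Dirichlet(19/5, 2, 5/2)
obs 3: x=1 → posterior Dirichlet(19/5, 3, 5/2)

alpha_1=19/5, alpha_2=3, alpha_3=5/2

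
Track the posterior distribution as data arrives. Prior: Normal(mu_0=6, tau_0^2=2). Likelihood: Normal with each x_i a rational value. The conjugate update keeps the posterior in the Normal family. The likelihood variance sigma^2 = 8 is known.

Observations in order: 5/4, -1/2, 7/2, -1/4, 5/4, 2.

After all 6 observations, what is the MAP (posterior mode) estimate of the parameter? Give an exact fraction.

25/8

obs 1: x=5/4 → posterior Normal(101/20, 8/5)
obs 2: x=-1/2 → posterior Normal(33/8, 4/3)
obs 3: x=7/2 → posterior Normal(113/28, 8/7)
obs 4: x=-1/4 → posterior Normal(7/2, 1)
obs 5: x=5/4 → posterior Normal(13/4, 8/9)
obs 6: x=2 → posterior Normal(25/8, 4/5)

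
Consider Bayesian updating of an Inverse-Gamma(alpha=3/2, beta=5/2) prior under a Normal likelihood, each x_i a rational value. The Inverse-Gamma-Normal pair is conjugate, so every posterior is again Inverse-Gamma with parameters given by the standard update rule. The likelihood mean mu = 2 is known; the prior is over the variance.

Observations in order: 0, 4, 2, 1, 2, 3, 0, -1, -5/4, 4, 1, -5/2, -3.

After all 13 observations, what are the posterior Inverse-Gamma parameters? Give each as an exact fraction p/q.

obs 1: x=0 → posterior Inverse-Gamma(2, 9/2)
obs 2: x=4 → posterior Inverse-Gamma(5/2, 13/2)
obs 3: x=2 → posterior Inverse-Gamma(3, 13/2)
obs 4: x=1 → posterior Inverse-Gamma(7/2, 7)
obs 5: x=2 → posterior Inverse-Gamma(4, 7)
obs 6: x=3 → posterior Inverse-Gamma(9/2, 15/2)
obs 7: x=0 → posterior Inverse-Gamma(5, 19/2)
obs 8: x=-1 → posterior Inverse-Gamma(11/2, 14)
obs 9: x=-5/4 → posterior Inverse-Gamma(6, 617/32)
obs 10: x=4 → posterior Inverse-Gamma(13/2, 681/32)
obs 11: x=1 → posterior Inverse-Gamma(7, 697/32)
obs 12: x=-5/2 → posterior Inverse-Gamma(15/2, 1021/32)
obs 13: x=-3 → posterior Inverse-Gamma(8, 1421/32)

alpha=8, beta=1421/32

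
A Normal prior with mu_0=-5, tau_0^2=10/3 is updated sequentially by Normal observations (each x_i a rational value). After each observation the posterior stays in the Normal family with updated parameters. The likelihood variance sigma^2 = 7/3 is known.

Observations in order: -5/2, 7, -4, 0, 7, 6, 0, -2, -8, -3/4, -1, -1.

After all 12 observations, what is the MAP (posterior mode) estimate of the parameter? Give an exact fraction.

-55/254

obs 1: x=-5/2 → posterior Normal(-60/17, 70/51)
obs 2: x=7 → posterior Normal(10/27, 70/81)
obs 3: x=-4 → posterior Normal(-30/37, 70/111)
obs 4: x=0 → posterior Normal(-30/47, 70/141)
obs 5: x=7 → posterior Normal(40/57, 70/171)
obs 6: x=6 → posterior Normal(100/67, 70/201)
obs 7: x=0 → posterior Normal(100/77, 10/33)
obs 8: x=-2 → posterior Normal(80/87, 70/261)
obs 9: x=-8 → posterior Normal(0, 70/291)
obs 10: x=-3/4 → posterior Normal(-15/214, 70/321)
obs 11: x=-1 → posterior Normal(-35/234, 70/351)
obs 12: x=-1 → posterior Normal(-55/254, 70/381)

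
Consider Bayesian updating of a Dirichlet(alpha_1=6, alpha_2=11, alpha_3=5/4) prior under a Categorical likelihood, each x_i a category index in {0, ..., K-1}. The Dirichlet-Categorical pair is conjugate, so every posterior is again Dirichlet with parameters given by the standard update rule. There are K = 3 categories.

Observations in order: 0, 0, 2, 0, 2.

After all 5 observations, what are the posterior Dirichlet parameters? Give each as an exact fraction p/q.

alpha_1=9, alpha_2=11, alpha_3=13/4

obs 1: x=0 → posterior Dirichlet(7, 11, 5/4)
obs 2: x=0 → posterior Dirichlet(8, 11, 5/4)
obs 3: x=2 → posterior Dirichlet(8, 11, 9/4)
obs 4: x=0 → posterior Dirichlet(9, 11, 9/4)
obs 5: x=2 → posterior Dirichlet(9, 11, 13/4)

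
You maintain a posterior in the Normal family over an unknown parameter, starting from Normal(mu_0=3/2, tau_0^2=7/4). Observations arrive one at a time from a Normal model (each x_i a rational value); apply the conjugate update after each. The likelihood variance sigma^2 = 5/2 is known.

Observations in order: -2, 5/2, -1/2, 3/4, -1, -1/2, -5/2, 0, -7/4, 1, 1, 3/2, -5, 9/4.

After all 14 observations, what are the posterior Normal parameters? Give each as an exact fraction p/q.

mu_0=-59/432, tau_0^2=35/216

obs 1: x=-2 → posterior Normal(1/17, 35/34)
obs 2: x=5/2 → posterior Normal(37/48, 35/48)
obs 3: x=-1/2 → posterior Normal(15/31, 35/62)
obs 4: x=3/4 → posterior Normal(81/152, 35/76)
obs 5: x=-1 → posterior Normal(53/180, 7/18)
obs 6: x=-1/2 → posterior Normal(3/16, 35/104)
obs 7: x=-5/2 → posterior Normal(-31/236, 35/118)
obs 8: x=0 → posterior Normal(-31/264, 35/132)
obs 9: x=-7/4 → posterior Normal(-20/73, 35/146)
obs 10: x=1 → posterior Normal(-13/80, 7/32)
obs 11: x=1 → posterior Normal(-2/29, 35/174)
obs 12: x=3/2 → posterior Normal(9/188, 35/188)
obs 13: x=-5 → posterior Normal(-61/202, 35/202)
obs 14: x=9/4 → posterior Normal(-59/432, 35/216)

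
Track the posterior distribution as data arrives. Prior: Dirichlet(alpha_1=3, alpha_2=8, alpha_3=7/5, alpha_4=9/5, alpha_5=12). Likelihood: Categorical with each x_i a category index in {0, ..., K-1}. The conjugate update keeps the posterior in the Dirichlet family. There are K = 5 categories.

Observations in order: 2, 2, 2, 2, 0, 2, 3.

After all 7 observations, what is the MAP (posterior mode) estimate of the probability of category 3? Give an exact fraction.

3/47

obs 1: x=2 → posterior Dirichlet(3, 8, 12/5, 9/5, 12)
obs 2: x=2 → posterior Dirichlet(3, 8, 17/5, 9/5, 12)
obs 3: x=2 → posterior Dirichlet(3, 8, 22/5, 9/5, 12)
obs 4: x=2 → posterior Dirichlet(3, 8, 27/5, 9/5, 12)
obs 5: x=0 → posterior Dirichlet(4, 8, 27/5, 9/5, 12)
obs 6: x=2 → posterior Dirichlet(4, 8, 32/5, 9/5, 12)
obs 7: x=3 → posterior Dirichlet(4, 8, 32/5, 14/5, 12)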